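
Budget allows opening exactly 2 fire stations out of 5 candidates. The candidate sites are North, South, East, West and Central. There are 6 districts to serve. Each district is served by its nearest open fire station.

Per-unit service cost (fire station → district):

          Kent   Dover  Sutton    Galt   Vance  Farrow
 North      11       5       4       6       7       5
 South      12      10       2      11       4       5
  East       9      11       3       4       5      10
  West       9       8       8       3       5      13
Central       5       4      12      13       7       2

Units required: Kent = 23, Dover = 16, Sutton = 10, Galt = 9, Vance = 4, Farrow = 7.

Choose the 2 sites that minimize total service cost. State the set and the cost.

With exactly 2 open, each district uses its cheapest among the chosen.
{East, Central}: Kent→Central 5·23=115, Dover→Central 4·16=64, Sutton→East 3·10=30, Galt→East 4·9=36, Vance→East 5·4=20, Farrow→Central 2·7=14. Service cost 279.
{North, Central}: service cost 315
{West, Central}: service cost 320
Among all 10 size-2 choices, {East, Central} is lowest.

Choose East and Central; total service cost 279.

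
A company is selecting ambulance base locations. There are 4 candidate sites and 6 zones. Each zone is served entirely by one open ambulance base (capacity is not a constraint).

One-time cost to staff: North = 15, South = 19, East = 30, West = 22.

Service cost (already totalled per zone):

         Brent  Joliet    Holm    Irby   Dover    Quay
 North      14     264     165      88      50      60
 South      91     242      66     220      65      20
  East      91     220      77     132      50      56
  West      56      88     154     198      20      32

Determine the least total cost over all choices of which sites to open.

Minimum total cost: 352

For any fixed open set, each zone goes to its cheapest open site; total = fixed + service.
{North, South, West}: Brent→North 14, Joliet→West 88, Holm→South 66, Irby→North 88, Dover→West 20, Quay→South 20. Service 296; fixed 56; total 352.
{North, South, East, West}: service 296 + fixed 86 = 382
{North, East, West}: service 319 + fixed 67 = 386
{North}: service 641 + fixed 15 = 656
No other subset beats 352.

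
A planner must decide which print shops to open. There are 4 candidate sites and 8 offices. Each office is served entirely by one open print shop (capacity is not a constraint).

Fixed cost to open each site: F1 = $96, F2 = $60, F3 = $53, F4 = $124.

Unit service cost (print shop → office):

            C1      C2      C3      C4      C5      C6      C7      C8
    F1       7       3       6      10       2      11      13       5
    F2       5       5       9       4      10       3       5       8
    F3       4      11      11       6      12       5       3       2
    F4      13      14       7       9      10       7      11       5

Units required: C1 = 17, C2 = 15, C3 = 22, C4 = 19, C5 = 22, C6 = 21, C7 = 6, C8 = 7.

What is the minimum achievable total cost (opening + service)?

For any fixed open set, each office goes to its cheapest open site; total = fixed + service.
{F1, F2}: C1→F2 5·17=85, C2→F1 3·15=45, C3→F1 6·22=132, C4→F2 4·19=76, C5→F1 2·22=44, C6→F2 3·21=63, C7→F2 5·6=30, C8→F1 5·7=35. Service 510; fixed 156; total 666.
{F1, F2, F3}: service 460 + fixed 209 = 669
{F1, F3}: C1→F3 4·17=68, C2→F1 3·15=45, C3→F1 6·22=132, C4→F3 6·19=114, C5→F1 2·22=44, C6→F3 5·21=105, C7→F3 3·6=18, C8→F3 2·7=14. Service 540; fixed 149; total 689.
{F1, F2, F3, F4}: service 460 + fixed 333 = 793
No other subset beats 666.

Minimum total cost: 666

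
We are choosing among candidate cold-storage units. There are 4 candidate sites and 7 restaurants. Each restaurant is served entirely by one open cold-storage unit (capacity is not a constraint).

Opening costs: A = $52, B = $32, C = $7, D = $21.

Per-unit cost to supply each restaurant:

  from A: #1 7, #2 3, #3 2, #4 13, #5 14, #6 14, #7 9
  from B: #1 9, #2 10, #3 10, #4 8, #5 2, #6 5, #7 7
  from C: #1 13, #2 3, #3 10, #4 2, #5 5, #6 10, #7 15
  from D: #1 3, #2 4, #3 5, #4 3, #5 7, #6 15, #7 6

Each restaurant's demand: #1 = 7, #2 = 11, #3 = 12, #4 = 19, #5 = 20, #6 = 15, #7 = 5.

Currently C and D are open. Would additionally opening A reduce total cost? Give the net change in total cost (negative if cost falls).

Current service cost with {C, D}: 432.
Adding A: each restaurant re-picks its cheapest; new service cost 396, saving 36.
Extra fixed cost: 52. Net change = 52 − 36 = 16.
(Totals: 460 → 476.)

No — net change +16 (cost rises by 16).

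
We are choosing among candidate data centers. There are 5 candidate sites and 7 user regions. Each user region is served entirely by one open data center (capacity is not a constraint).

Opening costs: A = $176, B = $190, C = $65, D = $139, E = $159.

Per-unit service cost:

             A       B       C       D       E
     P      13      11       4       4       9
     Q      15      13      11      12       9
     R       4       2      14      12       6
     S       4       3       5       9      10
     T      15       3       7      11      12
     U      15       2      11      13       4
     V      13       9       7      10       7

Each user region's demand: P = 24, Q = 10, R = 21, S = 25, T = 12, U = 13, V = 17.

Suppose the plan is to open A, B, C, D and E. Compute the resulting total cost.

Each user region is assigned to its cheapest site among the open ones.
{A, B, C, D, E}: P→C 4·24=96, Q→E 9·10=90, R→B 2·21=42, S→B 3·25=75, T→B 3·12=36, U→B 2·13=26, V→C 7·17=119. Service 484; fixed 729; total 1213.

Total cost: 1213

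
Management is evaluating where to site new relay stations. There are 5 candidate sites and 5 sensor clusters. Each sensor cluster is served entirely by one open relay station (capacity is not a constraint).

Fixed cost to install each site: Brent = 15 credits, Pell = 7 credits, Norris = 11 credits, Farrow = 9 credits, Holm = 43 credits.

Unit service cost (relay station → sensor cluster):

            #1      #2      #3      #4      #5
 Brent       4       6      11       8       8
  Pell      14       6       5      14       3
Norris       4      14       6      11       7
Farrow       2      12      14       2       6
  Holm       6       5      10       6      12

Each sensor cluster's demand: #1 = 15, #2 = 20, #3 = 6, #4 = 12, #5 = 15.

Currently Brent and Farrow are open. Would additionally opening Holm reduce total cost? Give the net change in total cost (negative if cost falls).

Current service cost with {Brent, Farrow}: 330.
Adding Holm: each sensor cluster re-picks its cheapest; new service cost 304, saving 26.
Extra fixed cost: 43. Net change = 43 − 26 = 17.
(Totals: 354 → 371.)

No — net change +17 (cost rises by 17).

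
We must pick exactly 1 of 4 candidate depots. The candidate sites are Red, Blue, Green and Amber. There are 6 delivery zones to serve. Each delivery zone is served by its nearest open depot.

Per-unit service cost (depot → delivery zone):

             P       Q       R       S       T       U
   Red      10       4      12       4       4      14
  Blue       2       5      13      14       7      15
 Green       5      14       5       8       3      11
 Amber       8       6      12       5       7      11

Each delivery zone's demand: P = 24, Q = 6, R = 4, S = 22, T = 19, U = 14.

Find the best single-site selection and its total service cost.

Choose Green only; total service cost 611.

With exactly 1 open, each delivery zone uses its cheapest among the chosen.
{Green}: P→Green 5·24=120, Q→Green 14·6=84, R→Green 5·4=20, S→Green 8·22=176, T→Green 3·19=57, U→Green 11·14=154. Service cost 611.
{Red}: service cost 672
{Amber}: service cost 673
Among all 4 size-1 choices, {Green} is lowest.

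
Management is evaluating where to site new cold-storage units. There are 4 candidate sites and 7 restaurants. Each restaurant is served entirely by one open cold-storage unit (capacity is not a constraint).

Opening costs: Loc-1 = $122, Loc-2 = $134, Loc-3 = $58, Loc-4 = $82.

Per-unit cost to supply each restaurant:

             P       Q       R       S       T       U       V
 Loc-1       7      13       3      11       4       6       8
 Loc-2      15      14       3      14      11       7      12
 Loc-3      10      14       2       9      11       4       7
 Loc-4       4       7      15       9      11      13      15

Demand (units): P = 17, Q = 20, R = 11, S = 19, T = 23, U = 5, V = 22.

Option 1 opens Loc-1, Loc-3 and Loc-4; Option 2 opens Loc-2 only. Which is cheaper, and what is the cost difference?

Option 1: {Loc-1, Loc-3, Loc-4}: P→Loc-4 4·17=68, Q→Loc-4 7·20=140, R→Loc-3 2·11=22, S→Loc-3 9·19=171, T→Loc-1 4·23=92, U→Loc-3 4·5=20, V→Loc-3 7·22=154. Service 667; fixed 262; total 929.
Option 2: {Loc-2}: P→Loc-2 15·17=255, Q→Loc-2 14·20=280, R→Loc-2 3·11=33, S→Loc-2 14·19=266, T→Loc-2 11·23=253, U→Loc-2 7·5=35, V→Loc-2 12·22=264. Service 1386; fixed 134; total 1520.
Difference: |929 − 1520| = 591.

Option 1 is cheaper by 591.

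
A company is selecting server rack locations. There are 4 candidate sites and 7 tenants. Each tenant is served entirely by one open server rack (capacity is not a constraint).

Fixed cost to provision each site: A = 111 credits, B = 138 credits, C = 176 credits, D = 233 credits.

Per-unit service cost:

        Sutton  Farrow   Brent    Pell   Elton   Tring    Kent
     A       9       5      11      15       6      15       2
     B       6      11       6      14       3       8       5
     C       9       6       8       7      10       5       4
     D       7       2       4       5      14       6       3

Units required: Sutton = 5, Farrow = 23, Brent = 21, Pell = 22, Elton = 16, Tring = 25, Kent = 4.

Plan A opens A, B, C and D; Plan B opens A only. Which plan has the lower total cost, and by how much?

Plan A: {A, B, C, D}: Sutton→B 6·5=30, Farrow→D 2·23=46, Brent→D 4·21=84, Pell→D 5·22=110, Elton→B 3·16=48, Tring→C 5·25=125, Kent→A 2·4=8. Service 451; fixed 658; total 1109.
Plan B: {A}: Sutton→A 9·5=45, Farrow→A 5·23=115, Brent→A 11·21=231, Pell→A 15·22=330, Elton→A 6·16=96, Tring→A 15·25=375, Kent→A 2·4=8. Service 1200; fixed 111; total 1311.
Difference: |1109 − 1311| = 202.

Plan A is cheaper by 202.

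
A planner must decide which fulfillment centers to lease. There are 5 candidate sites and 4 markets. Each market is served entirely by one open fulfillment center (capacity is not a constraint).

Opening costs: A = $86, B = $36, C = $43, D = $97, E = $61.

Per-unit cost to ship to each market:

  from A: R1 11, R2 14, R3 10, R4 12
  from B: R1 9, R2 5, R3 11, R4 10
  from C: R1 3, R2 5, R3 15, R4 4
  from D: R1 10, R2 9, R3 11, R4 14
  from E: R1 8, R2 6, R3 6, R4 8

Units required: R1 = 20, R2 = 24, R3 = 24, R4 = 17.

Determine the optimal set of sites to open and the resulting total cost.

Open C and E; minimum total cost 496.

For any fixed open set, each market goes to its cheapest open site; total = fixed + service.
{C, E}: R1→C 3·20=60, R2→C 5·24=120, R3→E 6·24=144, R4→C 4·17=68. Service 392; fixed 104; total 496.
{B, C, E}: R1→C 3·20=60, R2→B 5·24=120, R3→E 6·24=144, R4→C 4·17=68. Service 392; fixed 140; total 532.
{A, C, E}: service 392 + fixed 190 = 582
{A, B, C, D, E}: service 392 + fixed 323 = 715
No other subset beats 496.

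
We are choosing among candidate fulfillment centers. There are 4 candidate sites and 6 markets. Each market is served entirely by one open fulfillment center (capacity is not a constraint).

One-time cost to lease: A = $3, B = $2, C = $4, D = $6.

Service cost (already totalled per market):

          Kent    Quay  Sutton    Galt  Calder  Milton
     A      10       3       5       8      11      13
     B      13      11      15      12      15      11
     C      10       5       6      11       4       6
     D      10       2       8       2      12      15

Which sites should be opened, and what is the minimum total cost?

Open C and D; minimum total cost 40.

For any fixed open set, each market goes to its cheapest open site; total = fixed + service.
{C, D}: Kent→C 10, Quay→D 2, Sutton→C 6, Galt→D 2, Calder→C 4, Milton→C 6. Service 30; fixed 10; total 40.
{A, C, D}: service 29 + fixed 13 = 42
{B, C, D}: service 30 + fixed 12 = 42
{A, B, C, D}: service 29 + fixed 15 = 44
No other subset beats 40.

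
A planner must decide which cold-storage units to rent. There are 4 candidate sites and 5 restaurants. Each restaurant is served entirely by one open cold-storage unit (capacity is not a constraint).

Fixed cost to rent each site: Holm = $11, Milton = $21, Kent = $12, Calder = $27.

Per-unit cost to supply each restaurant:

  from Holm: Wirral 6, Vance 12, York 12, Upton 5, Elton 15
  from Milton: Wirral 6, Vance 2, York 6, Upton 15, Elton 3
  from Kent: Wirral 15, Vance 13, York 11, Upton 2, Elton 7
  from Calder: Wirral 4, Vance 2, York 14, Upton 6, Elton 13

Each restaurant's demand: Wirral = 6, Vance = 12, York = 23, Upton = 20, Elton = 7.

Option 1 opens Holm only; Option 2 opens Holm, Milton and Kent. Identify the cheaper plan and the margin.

Option 2 is cheaper by 369.

Option 1: {Holm}: Wirral→Holm 6·6=36, Vance→Holm 12·12=144, York→Holm 12·23=276, Upton→Holm 5·20=100, Elton→Holm 15·7=105. Service 661; fixed 11; total 672.
Option 2: {Holm, Milton, Kent}: Wirral→Holm 6·6=36, Vance→Milton 2·12=24, York→Milton 6·23=138, Upton→Kent 2·20=40, Elton→Milton 3·7=21. Service 259; fixed 44; total 303.
Difference: |672 − 303| = 369.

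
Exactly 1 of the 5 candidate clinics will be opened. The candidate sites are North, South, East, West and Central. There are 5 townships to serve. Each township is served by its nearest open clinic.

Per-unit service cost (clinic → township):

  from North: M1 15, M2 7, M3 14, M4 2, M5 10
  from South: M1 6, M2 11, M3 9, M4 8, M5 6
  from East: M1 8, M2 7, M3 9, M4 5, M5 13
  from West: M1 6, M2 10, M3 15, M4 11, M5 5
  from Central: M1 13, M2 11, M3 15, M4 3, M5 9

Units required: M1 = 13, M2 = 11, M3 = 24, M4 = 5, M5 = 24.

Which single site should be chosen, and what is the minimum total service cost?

Choose South only; total service cost 599.

With exactly 1 open, each township uses its cheapest among the chosen.
{South}: M1→South 6·13=78, M2→South 11·11=121, M3→South 9·24=216, M4→South 8·5=40, M5→South 6·24=144. Service cost 599.
{West}: service cost 723
{East}: service cost 734
Among all 5 size-1 choices, {South} is lowest.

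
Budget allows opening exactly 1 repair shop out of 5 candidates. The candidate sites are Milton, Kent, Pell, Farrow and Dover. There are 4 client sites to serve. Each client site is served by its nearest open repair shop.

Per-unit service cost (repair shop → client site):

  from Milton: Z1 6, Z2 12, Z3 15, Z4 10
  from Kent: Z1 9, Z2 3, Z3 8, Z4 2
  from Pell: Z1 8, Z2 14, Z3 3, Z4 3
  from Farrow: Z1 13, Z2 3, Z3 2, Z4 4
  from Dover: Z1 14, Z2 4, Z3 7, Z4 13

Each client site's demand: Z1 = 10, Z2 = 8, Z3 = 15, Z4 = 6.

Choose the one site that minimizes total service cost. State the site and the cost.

Choose Farrow only; total service cost 208.

With exactly 1 open, each client site uses its cheapest among the chosen.
{Farrow}: Z1→Farrow 13·10=130, Z2→Farrow 3·8=24, Z3→Farrow 2·15=30, Z4→Farrow 4·6=24. Service cost 208.
{Kent}: service cost 246
{Pell}: service cost 255
Among all 5 size-1 choices, {Farrow} is lowest.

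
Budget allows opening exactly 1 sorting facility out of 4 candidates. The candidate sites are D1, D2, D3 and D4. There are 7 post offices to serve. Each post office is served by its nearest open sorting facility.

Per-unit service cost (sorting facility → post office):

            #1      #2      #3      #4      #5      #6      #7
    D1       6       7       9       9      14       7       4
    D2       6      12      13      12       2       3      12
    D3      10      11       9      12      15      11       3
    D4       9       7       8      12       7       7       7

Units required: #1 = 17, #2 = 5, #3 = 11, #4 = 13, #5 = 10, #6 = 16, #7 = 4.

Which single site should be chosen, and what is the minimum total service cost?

With exactly 1 open, each post office uses its cheapest among the chosen.
{D2}: #1→D2 6·17=102, #2→D2 12·5=60, #3→D2 13·11=143, #4→D2 12·13=156, #5→D2 2·10=20, #6→D2 3·16=48, #7→D2 12·4=48. Service cost 577.
{D1}: service cost 621
{D4}: service cost 642
Among all 4 size-1 choices, {D2} is lowest.

Choose D2 only; total service cost 577.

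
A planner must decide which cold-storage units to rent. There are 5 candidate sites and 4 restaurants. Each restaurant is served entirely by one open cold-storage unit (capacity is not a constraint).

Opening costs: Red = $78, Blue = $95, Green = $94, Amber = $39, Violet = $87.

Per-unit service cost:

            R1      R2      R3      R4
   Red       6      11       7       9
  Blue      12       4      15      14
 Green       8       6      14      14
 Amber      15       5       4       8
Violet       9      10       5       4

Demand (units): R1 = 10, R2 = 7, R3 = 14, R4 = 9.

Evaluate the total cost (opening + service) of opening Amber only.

Total cost: 352

Each restaurant is assigned to its cheapest site among the open ones.
{Amber}: R1→Amber 15·10=150, R2→Amber 5·7=35, R3→Amber 4·14=56, R4→Amber 8·9=72. Service 313; fixed 39; total 352.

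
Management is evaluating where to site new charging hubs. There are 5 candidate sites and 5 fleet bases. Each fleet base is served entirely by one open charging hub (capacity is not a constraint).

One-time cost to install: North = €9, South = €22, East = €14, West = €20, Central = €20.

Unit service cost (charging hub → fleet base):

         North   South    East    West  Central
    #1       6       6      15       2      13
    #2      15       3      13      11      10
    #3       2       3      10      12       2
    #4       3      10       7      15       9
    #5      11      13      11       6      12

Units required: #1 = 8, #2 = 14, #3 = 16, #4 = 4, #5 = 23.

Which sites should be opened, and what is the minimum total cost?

For any fixed open set, each fleet base goes to its cheapest open site; total = fixed + service.
{North, South, West}: #1→West 2·8=16, #2→South 3·14=42, #3→North 2·16=32, #4→North 3·4=12, #5→West 6·23=138. Service 240; fixed 51; total 291.
{North, South, East, West}: #1→West 2·8=16, #2→South 3·14=42, #3→North 2·16=32, #4→North 3·4=12, #5→West 6·23=138. Service 240; fixed 65; total 305.
{North, South, West, Central}: #1→West 2·8=16, #2→South 3·14=42, #3→North 2·16=32, #4→North 3·4=12, #5→West 6·23=138. Service 240; fixed 71; total 311.
{North, South, East, West, Central}: service 240 + fixed 85 = 325
No other subset beats 291.

Open North, South and West; minimum total cost 291.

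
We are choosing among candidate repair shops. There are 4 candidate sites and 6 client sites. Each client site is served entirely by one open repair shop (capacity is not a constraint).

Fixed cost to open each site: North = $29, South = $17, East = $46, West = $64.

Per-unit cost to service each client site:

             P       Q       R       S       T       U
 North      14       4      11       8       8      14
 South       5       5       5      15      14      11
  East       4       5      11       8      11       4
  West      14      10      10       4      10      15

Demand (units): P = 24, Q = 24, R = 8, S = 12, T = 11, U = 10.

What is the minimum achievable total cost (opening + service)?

For any fixed open set, each client site goes to its cheapest open site; total = fixed + service.
{North, South, East}: P→East 4·24=96, Q→North 4·24=96, R→South 5·8=40, S→North 8·12=96, T→North 8·11=88, U→East 4·10=40. Service 456; fixed 92; total 548.
{North, South, East, West}: service 408 + fixed 156 = 564
{South, East}: service 513 + fixed 63 = 576
{South}: P→South 5·24=120, Q→South 5·24=120, R→South 5·8=40, S→South 15·12=180, T→South 14·11=154, U→South 11·10=110. Service 724; fixed 17; total 741.
(All 15 nonempty subsets were checked; North, South and East is lowest.)

Minimum total cost: 548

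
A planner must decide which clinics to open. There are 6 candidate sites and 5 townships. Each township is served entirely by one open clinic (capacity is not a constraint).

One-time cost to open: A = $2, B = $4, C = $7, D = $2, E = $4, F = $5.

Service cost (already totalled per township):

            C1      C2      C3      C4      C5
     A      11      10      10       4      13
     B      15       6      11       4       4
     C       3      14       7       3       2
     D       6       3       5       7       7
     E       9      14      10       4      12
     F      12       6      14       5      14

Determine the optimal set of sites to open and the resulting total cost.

For any fixed open set, each township goes to its cheapest open site; total = fixed + service.
{C, D}: C1→C 3, C2→D 3, C3→D 5, C4→C 3, C5→C 2. Service 16; fixed 9; total 25.
{A, C, D}: C1→C 3, C2→D 3, C3→D 5, C4→C 3, C5→C 2. Service 16; fixed 11; total 27.
{B, D}: service 22 + fixed 6 = 28
{A, B, C, D, E, F}: service 16 + fixed 24 = 40
No other subset beats 25.

Open C and D; minimum total cost 25.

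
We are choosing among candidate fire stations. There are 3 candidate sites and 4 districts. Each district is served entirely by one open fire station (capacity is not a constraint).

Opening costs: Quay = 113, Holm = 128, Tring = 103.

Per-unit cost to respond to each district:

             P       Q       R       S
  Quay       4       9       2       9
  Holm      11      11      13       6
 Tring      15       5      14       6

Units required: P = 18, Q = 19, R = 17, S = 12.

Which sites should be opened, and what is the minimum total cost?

Open Quay and Tring; minimum total cost 489.

For any fixed open set, each district goes to its cheapest open site; total = fixed + service.
{Quay, Tring}: P→Quay 4·18=72, Q→Tring 5·19=95, R→Quay 2·17=34, S→Tring 6·12=72. Service 273; fixed 216; total 489.
{Quay}: P→Quay 4·18=72, Q→Quay 9·19=171, R→Quay 2·17=34, S→Quay 9·12=108. Service 385; fixed 113; total 498.
{Quay, Holm}: service 349 + fixed 241 = 590
{Quay, Holm, Tring}: service 273 + fixed 344 = 617
No other subset beats 489.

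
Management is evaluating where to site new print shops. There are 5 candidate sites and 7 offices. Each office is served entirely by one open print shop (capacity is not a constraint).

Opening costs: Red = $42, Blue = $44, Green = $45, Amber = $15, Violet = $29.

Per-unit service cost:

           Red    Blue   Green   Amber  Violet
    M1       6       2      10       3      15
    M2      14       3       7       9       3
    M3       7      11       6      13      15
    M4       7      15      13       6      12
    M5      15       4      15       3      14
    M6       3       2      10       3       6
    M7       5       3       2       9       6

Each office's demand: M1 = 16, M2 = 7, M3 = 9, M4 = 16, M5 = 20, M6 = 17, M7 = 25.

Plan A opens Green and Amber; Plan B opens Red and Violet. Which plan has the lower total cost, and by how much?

Plan A: {Green, Amber}: M1→Amber 3·16=48, M2→Green 7·7=49, M3→Green 6·9=54, M4→Amber 6·16=96, M5→Amber 3·20=60, M6→Amber 3·17=51, M7→Green 2·25=50. Service 408; fixed 60; total 468.
Plan B: {Red, Violet}: M1→Red 6·16=96, M2→Violet 3·7=21, M3→Red 7·9=63, M4→Red 7·16=112, M5→Violet 14·20=280, M6→Red 3·17=51, M7→Red 5·25=125. Service 748; fixed 71; total 819.
Difference: |468 − 819| = 351.

Plan A is cheaper by 351.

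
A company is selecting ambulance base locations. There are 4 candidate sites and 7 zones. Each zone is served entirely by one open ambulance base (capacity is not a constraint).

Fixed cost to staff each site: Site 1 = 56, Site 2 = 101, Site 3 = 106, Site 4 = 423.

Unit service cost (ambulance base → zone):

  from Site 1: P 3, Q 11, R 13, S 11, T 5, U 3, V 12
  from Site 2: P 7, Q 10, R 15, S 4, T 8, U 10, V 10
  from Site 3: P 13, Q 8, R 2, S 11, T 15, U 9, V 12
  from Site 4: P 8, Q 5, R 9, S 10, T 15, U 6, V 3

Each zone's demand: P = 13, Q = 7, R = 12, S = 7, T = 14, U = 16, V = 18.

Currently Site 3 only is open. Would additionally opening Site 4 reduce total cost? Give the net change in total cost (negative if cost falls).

Current service cost with {Site 3}: 896.
Adding Site 4: each zone re-picks its cheapest; new service cost 593, saving 303.
Extra fixed cost: 423. Net change = 423 − 303 = 120.
(Totals: 1002 → 1122.)

No — net change +120 (cost rises by 120).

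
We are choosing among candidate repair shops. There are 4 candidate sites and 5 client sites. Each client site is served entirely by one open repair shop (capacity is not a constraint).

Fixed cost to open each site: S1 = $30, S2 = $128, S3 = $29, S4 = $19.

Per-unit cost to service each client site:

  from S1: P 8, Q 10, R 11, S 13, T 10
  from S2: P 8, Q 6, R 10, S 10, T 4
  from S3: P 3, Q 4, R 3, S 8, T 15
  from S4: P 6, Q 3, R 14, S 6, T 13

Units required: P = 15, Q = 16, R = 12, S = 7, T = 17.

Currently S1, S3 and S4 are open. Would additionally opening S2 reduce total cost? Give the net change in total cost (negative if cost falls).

No — net change +26 (cost rises by 26).

Current service cost with {S1, S3, S4}: 341.
Adding S2: each client site re-picks its cheapest; new service cost 239, saving 102.
Extra fixed cost: 128. Net change = 128 − 102 = 26.
(Totals: 419 → 445.)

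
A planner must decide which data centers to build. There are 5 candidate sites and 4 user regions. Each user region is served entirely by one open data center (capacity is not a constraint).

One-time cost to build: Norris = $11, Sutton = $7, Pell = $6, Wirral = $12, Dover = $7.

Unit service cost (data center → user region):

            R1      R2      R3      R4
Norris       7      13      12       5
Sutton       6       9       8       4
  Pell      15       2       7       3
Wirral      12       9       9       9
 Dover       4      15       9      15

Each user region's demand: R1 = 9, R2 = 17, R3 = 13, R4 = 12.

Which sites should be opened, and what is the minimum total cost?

For any fixed open set, each user region goes to its cheapest open site; total = fixed + service.
{Pell, Dover}: R1→Dover 4·9=36, R2→Pell 2·17=34, R3→Pell 7·13=91, R4→Pell 3·12=36. Service 197; fixed 13; total 210.
{Sutton, Pell, Dover}: R1→Dover 4·9=36, R2→Pell 2·17=34, R3→Pell 7·13=91, R4→Pell 3·12=36. Service 197; fixed 20; total 217.
{Norris, Pell, Dover}: service 197 + fixed 24 = 221
{Norris, Sutton, Pell, Wirral, Dover}: R1→Dover 4·9=36, R2→Pell 2·17=34, R3→Pell 7·13=91, R4→Pell 3·12=36. Service 197; fixed 43; total 240.
No other subset beats 210.

Open Pell and Dover; minimum total cost 210.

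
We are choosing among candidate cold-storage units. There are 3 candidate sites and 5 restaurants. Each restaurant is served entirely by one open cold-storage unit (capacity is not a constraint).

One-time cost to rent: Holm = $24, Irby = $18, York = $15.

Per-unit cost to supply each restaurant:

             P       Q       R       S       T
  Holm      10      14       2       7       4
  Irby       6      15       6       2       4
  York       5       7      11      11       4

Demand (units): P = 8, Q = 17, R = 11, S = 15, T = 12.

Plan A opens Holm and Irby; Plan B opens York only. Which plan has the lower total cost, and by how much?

Plan A is cheaper by 80.

Plan A: {Holm, Irby}: P→Irby 6·8=48, Q→Holm 14·17=238, R→Holm 2·11=22, S→Irby 2·15=30, T→Holm 4·12=48. Service 386; fixed 42; total 428.
Plan B: {York}: P→York 5·8=40, Q→York 7·17=119, R→York 11·11=121, S→York 11·15=165, T→York 4·12=48. Service 493; fixed 15; total 508.
Difference: |428 − 508| = 80.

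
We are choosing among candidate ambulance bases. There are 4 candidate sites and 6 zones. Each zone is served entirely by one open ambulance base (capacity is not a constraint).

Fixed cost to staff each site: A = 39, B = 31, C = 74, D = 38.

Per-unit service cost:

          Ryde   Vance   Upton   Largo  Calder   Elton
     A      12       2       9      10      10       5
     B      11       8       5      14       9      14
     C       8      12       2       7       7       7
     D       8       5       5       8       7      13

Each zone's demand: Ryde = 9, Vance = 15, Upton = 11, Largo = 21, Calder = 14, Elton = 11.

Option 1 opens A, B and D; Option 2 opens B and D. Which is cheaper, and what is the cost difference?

Option 1 is cheaper by 94.

Option 1: {A, B, D}: Ryde→D 8·9=72, Vance→A 2·15=30, Upton→B 5·11=55, Largo→D 8·21=168, Calder→D 7·14=98, Elton→A 5·11=55. Service 478; fixed 108; total 586.
Option 2: {B, D}: Ryde→D 8·9=72, Vance→D 5·15=75, Upton→B 5·11=55, Largo→D 8·21=168, Calder→D 7·14=98, Elton→D 13·11=143. Service 611; fixed 69; total 680.
Difference: |586 − 680| = 94.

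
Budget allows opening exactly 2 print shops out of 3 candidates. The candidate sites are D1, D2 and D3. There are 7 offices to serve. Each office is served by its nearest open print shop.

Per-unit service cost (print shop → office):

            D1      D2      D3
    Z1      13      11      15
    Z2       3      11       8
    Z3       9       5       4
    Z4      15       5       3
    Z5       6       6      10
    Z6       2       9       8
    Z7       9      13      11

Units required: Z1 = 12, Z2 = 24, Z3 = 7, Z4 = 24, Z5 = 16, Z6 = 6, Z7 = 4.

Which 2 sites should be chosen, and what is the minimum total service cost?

Choose D1 and D3; total service cost 472.

With exactly 2 open, each office uses its cheapest among the chosen.
{D1, D3}: Z1→D1 13·12=156, Z2→D1 3·24=72, Z3→D3 4·7=28, Z4→D3 3·24=72, Z5→D1 6·16=96, Z6→D1 2·6=12, Z7→D1 9·4=36. Service cost 472.
{D1, D2}: service cost 503
{D2, D3}: service cost 612
Among all 3 size-2 choices, {D1, D3} is lowest.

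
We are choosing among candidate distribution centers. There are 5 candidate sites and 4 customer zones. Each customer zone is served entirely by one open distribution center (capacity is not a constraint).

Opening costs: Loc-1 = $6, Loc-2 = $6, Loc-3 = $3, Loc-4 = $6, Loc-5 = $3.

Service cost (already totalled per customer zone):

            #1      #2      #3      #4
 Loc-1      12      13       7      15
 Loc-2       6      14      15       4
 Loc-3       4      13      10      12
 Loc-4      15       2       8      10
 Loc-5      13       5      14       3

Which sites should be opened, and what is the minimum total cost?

For any fixed open set, each customer zone goes to its cheapest open site; total = fixed + service.
{Loc-3, Loc-5}: #1→Loc-3 4, #2→Loc-5 5, #3→Loc-3 10, #4→Loc-5 3. Service 22; fixed 6; total 28.
{Loc-3, Loc-4, Loc-5}: service 17 + fixed 12 = 29
{Loc-1, Loc-3, Loc-5}: #1→Loc-3 4, #2→Loc-5 5, #3→Loc-1 7, #4→Loc-5 3. Service 19; fixed 12; total 31.
{Loc-1, Loc-2, Loc-3, Loc-4, Loc-5}: #1→Loc-3 4, #2→Loc-4 2, #3→Loc-1 7, #4→Loc-5 3. Service 16; fixed 24; total 40.
No other subset beats 28.

Open Loc-3 and Loc-5; minimum total cost 28.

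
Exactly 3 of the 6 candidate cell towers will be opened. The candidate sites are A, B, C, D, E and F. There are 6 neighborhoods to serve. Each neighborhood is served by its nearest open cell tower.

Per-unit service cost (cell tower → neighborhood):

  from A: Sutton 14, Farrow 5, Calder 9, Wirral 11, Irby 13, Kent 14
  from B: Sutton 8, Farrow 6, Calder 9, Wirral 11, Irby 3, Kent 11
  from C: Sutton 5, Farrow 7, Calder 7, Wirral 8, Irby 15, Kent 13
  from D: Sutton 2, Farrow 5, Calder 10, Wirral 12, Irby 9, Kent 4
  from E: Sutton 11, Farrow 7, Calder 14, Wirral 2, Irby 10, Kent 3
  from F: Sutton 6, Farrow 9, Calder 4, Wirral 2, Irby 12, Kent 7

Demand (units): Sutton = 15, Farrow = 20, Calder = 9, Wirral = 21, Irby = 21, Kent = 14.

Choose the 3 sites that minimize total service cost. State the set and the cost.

Choose B, D and F; total service cost 327.

With exactly 3 open, each neighborhood uses its cheapest among the chosen.
{B, D, F}: Sutton→D 2·15=30, Farrow→D 5·20=100, Calder→F 4·9=36, Wirral→F 2·21=42, Irby→B 3·21=63, Kent→D 4·14=56. Service cost 327.
{B, D, E}: service cost 358
{B, E, F}: service cost 393
Among all 20 size-3 choices, {B, D, F} is lowest.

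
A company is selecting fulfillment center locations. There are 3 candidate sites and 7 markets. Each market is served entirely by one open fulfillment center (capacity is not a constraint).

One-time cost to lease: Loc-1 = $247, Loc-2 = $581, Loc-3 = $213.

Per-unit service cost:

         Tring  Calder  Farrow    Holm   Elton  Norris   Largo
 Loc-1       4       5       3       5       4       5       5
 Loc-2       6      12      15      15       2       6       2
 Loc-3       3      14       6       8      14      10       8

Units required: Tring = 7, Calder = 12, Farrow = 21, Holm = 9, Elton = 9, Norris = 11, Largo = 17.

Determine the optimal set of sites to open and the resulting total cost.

For any fixed open set, each market goes to its cheapest open site; total = fixed + service.
{Loc-1}: Tring→Loc-1 4·7=28, Calder→Loc-1 5·12=60, Farrow→Loc-1 3·21=63, Holm→Loc-1 5·9=45, Elton→Loc-1 4·9=36, Norris→Loc-1 5·11=55, Largo→Loc-1 5·17=85. Service 372; fixed 247; total 619.
{Loc-1, Loc-3}: service 365 + fixed 460 = 825
{Loc-3}: service 759 + fixed 213 = 972
{Loc-1, Loc-2, Loc-3}: service 296 + fixed 1041 = 1337
No other subset beats 619.

Open Loc-1 only; minimum total cost 619.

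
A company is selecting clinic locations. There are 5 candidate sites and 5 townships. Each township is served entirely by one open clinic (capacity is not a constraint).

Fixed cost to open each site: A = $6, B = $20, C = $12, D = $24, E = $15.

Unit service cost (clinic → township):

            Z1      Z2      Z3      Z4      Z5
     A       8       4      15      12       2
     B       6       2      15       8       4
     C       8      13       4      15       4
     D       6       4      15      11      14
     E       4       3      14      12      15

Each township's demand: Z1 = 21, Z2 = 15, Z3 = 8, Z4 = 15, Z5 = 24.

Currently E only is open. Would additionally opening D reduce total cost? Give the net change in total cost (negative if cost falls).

Current service cost with {E}: 781.
Adding D: each township re-picks its cheapest; new service cost 742, saving 39.
Extra fixed cost: 24. Net change = 24 − 39 = -15.
(Totals: 796 → 781.)

Yes — net change −15 (cost falls by 15).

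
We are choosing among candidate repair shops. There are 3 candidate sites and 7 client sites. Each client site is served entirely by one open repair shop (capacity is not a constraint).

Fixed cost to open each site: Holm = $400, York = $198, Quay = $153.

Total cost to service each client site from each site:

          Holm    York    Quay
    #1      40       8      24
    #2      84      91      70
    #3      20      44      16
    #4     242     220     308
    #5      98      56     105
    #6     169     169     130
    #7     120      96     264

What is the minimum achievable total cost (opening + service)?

Minimum total cost: 882

For any fixed open set, each client site goes to its cheapest open site; total = fixed + service.
{York}: #1→York 8, #2→York 91, #3→York 44, #4→York 220, #5→York 56, #6→York 169, #7→York 96. Service 684; fixed 198; total 882.
{York, Quay}: #1→York 8, #2→Quay 70, #3→Quay 16, #4→York 220, #5→York 56, #6→Quay 130, #7→York 96. Service 596; fixed 351; total 947.
{Quay}: service 917 + fixed 153 = 1070
{Holm, York, Quay}: #1→York 8, #2→Quay 70, #3→Quay 16, #4→York 220, #5→York 56, #6→Quay 130, #7→York 96. Service 596; fixed 751; total 1347.
No other subset beats 882.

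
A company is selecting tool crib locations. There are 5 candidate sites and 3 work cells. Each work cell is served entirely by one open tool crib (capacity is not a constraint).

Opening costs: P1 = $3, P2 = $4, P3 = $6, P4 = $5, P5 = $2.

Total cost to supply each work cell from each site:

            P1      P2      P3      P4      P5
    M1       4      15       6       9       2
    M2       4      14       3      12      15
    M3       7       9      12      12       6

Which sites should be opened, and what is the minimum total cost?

Open P1 and P5; minimum total cost 17.

For any fixed open set, each work cell goes to its cheapest open site; total = fixed + service.
{P1, P5}: M1→P5 2, M2→P1 4, M3→P5 6. Service 12; fixed 5; total 17.
{P1}: service 15 + fixed 3 = 18
{P3, P5}: M1→P5 2, M2→P3 3, M3→P5 6. Service 11; fixed 8; total 19.
{P1, P2, P3, P4, P5}: service 11 + fixed 20 = 31
No other subset beats 17.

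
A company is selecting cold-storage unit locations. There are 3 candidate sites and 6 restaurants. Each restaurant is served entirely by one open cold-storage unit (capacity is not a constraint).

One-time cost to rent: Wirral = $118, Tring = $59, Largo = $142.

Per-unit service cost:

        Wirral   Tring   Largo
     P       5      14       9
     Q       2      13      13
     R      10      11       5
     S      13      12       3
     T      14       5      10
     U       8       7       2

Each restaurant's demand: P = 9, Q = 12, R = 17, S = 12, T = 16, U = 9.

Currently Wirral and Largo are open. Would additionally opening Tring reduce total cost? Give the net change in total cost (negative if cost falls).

Yes — net change −21 (cost falls by 21).

Current service cost with {Wirral, Largo}: 368.
Adding Tring: each restaurant re-picks its cheapest; new service cost 288, saving 80.
Extra fixed cost: 59. Net change = 59 − 80 = -21.
(Totals: 628 → 607.)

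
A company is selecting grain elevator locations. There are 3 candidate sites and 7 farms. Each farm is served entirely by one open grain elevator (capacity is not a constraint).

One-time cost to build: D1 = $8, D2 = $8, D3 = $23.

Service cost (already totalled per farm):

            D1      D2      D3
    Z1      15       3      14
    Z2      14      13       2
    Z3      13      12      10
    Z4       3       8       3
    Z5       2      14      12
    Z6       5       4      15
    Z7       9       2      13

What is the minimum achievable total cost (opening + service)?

Minimum total cost: 55

For any fixed open set, each farm goes to its cheapest open site; total = fixed + service.
{D1, D2}: Z1→D2 3, Z2→D2 13, Z3→D2 12, Z4→D1 3, Z5→D1 2, Z6→D2 4, Z7→D2 2. Service 39; fixed 16; total 55.
{D2}: service 56 + fixed 8 = 64
{D1, D2, D3}: service 26 + fixed 39 = 65
{D1}: Z1→D1 15, Z2→D1 14, Z3→D1 13, Z4→D1 3, Z5→D1 2, Z6→D1 5, Z7→D1 9. Service 61; fixed 8; total 69.
(All 7 nonempty subsets were checked; D1 and D2 is lowest.)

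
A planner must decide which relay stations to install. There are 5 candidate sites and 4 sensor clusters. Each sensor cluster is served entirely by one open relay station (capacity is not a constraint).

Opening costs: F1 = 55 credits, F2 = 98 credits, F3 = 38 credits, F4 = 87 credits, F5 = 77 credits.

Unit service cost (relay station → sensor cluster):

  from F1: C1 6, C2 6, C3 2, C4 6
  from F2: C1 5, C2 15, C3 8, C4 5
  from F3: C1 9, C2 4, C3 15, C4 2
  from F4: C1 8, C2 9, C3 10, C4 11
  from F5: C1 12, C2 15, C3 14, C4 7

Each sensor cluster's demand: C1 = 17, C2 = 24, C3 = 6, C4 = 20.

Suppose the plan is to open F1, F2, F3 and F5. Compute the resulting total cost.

Each sensor cluster is assigned to its cheapest site among the open ones.
{F1, F2, F3, F5}: C1→F2 5·17=85, C2→F3 4·24=96, C3→F1 2·6=12, C4→F3 2·20=40. Service 233; fixed 268; total 501.

Total cost: 501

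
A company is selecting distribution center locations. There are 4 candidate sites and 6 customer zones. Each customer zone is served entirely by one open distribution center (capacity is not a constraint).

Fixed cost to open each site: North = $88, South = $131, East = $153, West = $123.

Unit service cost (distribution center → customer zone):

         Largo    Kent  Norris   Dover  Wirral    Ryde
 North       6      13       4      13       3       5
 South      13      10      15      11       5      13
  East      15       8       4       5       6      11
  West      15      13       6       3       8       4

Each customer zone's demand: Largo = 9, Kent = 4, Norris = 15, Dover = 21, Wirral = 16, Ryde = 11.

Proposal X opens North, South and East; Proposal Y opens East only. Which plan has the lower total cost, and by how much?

Proposal Y is cheaper by 24.

Proposal X: {North, South, East}: Largo→North 6·9=54, Kent→East 8·4=32, Norris→North 4·15=60, Dover→East 5·21=105, Wirral→North 3·16=48, Ryde→North 5·11=55. Service 354; fixed 372; total 726.
Proposal Y: {East}: Largo→East 15·9=135, Kent→East 8·4=32, Norris→East 4·15=60, Dover→East 5·21=105, Wirral→East 6·16=96, Ryde→East 11·11=121. Service 549; fixed 153; total 702.
Difference: |726 − 702| = 24.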